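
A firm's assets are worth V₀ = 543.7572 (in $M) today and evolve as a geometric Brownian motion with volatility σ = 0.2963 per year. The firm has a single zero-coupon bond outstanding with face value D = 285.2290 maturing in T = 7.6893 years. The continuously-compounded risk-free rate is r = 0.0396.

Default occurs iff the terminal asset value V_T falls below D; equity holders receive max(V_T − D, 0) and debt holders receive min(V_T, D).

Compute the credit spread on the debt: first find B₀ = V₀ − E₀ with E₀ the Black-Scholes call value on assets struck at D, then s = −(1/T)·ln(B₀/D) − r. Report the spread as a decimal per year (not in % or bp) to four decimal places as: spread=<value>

spread=0.0104

d₁ = [ln(V₀/D) + (r + σ²/2)T] / (σ√T)
   = [ln(543.7572/285.2290) + (0.0396 + 0.5·0.2963²)·7.6893] / (0.2963·√7.6893)
   = [0.645210 + 0.642032] / 0.821628 = 1.566698
d₂ = d₁ − σ√T = 1.566698 − 0.821628 = 0.745071
N(d₁) = 0.941407,  N(d₂) = 0.771886,  e^(−rT) = 0.737495
E₀ = V₀·N(d₁) − D·e^(−rT)·N(d₂)
   = 543.7572·0.941407 − 285.2290·0.737495·0.771886 = 349.527152
B₀ = V₀ − E₀ = 543.7572 − 349.527152 = 194.230048
spread = −(1/T)·ln(B₀/D) − r = −(1/7.6893)·ln(194.230048/285.2290) − 0.0396 = 0.01037192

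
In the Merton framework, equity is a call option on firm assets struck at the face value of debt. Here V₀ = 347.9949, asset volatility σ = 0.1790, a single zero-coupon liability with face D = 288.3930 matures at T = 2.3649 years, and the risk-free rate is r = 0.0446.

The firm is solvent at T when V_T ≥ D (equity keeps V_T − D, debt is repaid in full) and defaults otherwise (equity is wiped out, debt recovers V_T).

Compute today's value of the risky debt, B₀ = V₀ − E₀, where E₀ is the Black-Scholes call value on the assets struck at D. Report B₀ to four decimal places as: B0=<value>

d₁ = [ln(V₀/D) + (r + σ²/2)T] / (σ√T)
   = [ln(347.9949/288.3930) + (0.0446 + 0.5·0.1790²)·2.3649] / (0.1790·√2.3649)
   = [0.187864 + 0.143361] / 0.275270 = 1.203272
d₂ = d₁ − σ√T = 1.203272 − 0.275270 = 0.928002
N(d₁) = 0.885564,  N(d₂) = 0.823297,  e^(−rT) = 0.899897
E₀ = V₀·N(d₁) − D·e^(−rT)·N(d₂)
   = 347.9949·0.885564 − 288.3930·0.899897·0.823297 = 94.506590
B₀ = V₀ − E₀ = 347.9949 − 94.506590 = 253.488310

B0=253.4883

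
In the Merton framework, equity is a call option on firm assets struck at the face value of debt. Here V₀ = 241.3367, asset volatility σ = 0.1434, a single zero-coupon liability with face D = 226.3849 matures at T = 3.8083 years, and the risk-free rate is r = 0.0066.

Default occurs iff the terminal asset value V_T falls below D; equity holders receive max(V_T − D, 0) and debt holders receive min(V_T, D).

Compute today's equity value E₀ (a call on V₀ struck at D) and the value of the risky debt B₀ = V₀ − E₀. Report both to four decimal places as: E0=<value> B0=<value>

E0=37.2790 B0=204.0577

d₁ = [ln(V₀/D) + (r + σ²/2)T] / (σ√T)
   = [ln(241.3367/226.3849) + (0.0066 + 0.5·0.1434²)·3.8083] / (0.1434·√3.8083)
   = [0.063956 + 0.064291] / 0.279843 = 0.458283
d₂ = d₁ − σ√T = 0.458283 − 0.279843 = 0.178440
N(d₁) = 0.676625,  N(d₂) = 0.570811,  e^(−rT) = 0.975178
E₀ = V₀·N(d₁) − D·e^(−rT)·N(d₂)
   = 241.3367·0.676625 − 226.3849·0.975178·0.570811 = 37.279024
B₀ = V₀ − E₀ = 241.3367 − 37.279024 = 204.057676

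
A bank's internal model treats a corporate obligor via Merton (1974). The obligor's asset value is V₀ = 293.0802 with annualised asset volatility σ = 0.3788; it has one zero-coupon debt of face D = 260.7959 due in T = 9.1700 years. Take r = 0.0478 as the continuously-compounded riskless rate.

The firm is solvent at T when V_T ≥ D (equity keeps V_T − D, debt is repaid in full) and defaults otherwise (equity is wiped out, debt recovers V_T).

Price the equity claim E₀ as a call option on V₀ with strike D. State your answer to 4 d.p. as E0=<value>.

d₁ = [ln(V₀/D) + (r + σ²/2)T] / (σ√T)
   = [ln(293.0802/260.7959) + (0.0478 + 0.5·0.3788²)·9.1700] / (0.3788·√9.1700)
   = [0.116708 + 1.096225] / 1.147082 = 1.057407
d₂ = d₁ − σ√T = 1.057407 − 1.147082 = -0.089675
N(d₁) = 0.854837,  N(d₂) = 0.464273,  e^(−rT) = 0.645115
E₀ = V₀·N(d₁) − D·e^(−rT)·N(d₂)
   = 293.0802·0.854837 − 260.7959·0.645115·0.464273 = 172.424994

E0=172.4250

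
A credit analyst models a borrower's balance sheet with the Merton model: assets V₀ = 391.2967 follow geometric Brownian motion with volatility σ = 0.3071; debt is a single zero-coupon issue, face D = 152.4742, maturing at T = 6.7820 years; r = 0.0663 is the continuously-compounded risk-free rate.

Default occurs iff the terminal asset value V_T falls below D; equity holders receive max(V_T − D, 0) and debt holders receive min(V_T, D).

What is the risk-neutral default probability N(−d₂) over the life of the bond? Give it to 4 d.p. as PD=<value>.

PD=0.0900

d₁ = [ln(V₀/D) + (r + σ²/2)T] / (σ√T)
   = [ln(391.2967/152.4742) + (0.0663 + 0.5·0.3071²)·6.7820] / (0.3071·√6.7820)
   = [0.942471 + 0.769453] / 0.799758 = 2.140552
d₂ = d₁ − σ√T = 2.140552 − 0.799758 = 1.340794
risk-neutral PD = N(−d₂) = N(-1.340794) = 0.089994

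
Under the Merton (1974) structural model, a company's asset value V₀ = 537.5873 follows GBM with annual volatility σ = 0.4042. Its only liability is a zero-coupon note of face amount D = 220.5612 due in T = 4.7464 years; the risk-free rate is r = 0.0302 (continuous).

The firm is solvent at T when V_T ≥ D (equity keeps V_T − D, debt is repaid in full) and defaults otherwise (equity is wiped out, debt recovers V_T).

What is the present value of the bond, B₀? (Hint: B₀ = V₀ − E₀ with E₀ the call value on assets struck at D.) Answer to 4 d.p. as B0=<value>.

B0=175.4696

d₁ = [ln(V₀/D) + (r + σ²/2)T] / (σ√T)
   = [ln(537.5873/220.5612) + (0.0302 + 0.5·0.4042²)·4.7464] / (0.4042·√4.7464)
   = [0.890916 + 0.531069] / 0.880600 = 1.614792
d₂ = d₁ − σ√T = 1.614792 − 0.880600 = 0.734192
N(d₁) = 0.946822,  N(d₂) = 0.768584,  e^(−rT) = 0.866458
E₀ = V₀·N(d₁) − D·e^(−rT)·N(d₂)
   = 537.5873·0.946822 − 220.5612·0.866458·0.768584 = 362.117653
B₀ = V₀ − E₀ = 537.5873 − 362.117653 = 175.469647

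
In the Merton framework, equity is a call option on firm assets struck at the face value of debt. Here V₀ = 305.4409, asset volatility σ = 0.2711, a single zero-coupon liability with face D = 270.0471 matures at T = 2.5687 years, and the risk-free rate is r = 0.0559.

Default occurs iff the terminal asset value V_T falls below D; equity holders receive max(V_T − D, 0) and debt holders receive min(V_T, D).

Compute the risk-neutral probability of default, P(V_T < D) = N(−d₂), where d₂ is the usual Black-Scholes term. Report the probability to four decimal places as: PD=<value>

PD=0.3458

d₁ = [ln(V₀/D) + (r + σ²/2)T] / (σ√T)
   = [ln(305.4409/270.0471) + (0.0559 + 0.5·0.2711²)·2.5687] / (0.2711·√2.5687)
   = [0.123160 + 0.237984] / 0.434496 = 0.831178
d₂ = d₁ − σ√T = 0.831178 − 0.434496 = 0.396681
risk-neutral PD = N(−d₂) = N(-0.396681) = 0.345801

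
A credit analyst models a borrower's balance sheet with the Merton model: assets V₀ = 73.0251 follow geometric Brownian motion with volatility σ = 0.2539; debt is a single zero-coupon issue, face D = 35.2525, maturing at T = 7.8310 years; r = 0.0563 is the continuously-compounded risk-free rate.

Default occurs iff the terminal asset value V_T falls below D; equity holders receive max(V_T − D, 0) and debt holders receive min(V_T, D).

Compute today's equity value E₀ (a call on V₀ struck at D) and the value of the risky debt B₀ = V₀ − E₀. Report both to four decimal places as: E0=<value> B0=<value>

d₁ = [ln(V₀/D) + (r + σ²/2)T] / (σ√T)
   = [ln(73.0251/35.2525) + (0.0563 + 0.5·0.2539²)·7.8310] / (0.2539·√7.8310)
   = [0.728267 + 0.693299] / 0.710512 = 2.000763
d₂ = d₁ − σ√T = 2.000763 − 0.710512 = 1.290251
N(d₁) = 0.977291,  N(d₂) = 0.901518,  e^(−rT) = 0.643467
E₀ = V₀·N(d₁) − D·e^(−rT)·N(d₂)
   = 73.0251·0.977291 − 35.2525·0.643467·0.901518 = 50.916912
B₀ = V₀ − E₀ = 73.0251 − 50.916912 = 22.108188

E0=50.9169 B0=22.1082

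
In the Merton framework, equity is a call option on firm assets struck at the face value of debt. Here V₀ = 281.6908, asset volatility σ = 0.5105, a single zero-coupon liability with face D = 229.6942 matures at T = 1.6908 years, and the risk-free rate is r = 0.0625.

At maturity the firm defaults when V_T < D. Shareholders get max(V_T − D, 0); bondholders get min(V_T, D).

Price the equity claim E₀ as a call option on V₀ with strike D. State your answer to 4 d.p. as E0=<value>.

d₁ = [ln(V₀/D) + (r + σ²/2)T] / (σ√T)
   = [ln(281.6908/229.6942) + (0.0625 + 0.5·0.5105²)·1.6908] / (0.5105·√1.6908)
   = [0.204061 + 0.325995] / 0.663807 = 0.798509
d₂ = d₁ − σ√T = 0.798509 − 0.663807 = 0.134702
N(d₁) = 0.787712,  N(d₂) = 0.553576,  e^(−rT) = 0.899717
E₀ = V₀·N(d₁) − D·e^(−rT)·N(d₂)
   = 281.6908·0.787712 − 229.6942·0.899717·0.553576 = 107.489399

E0=107.4894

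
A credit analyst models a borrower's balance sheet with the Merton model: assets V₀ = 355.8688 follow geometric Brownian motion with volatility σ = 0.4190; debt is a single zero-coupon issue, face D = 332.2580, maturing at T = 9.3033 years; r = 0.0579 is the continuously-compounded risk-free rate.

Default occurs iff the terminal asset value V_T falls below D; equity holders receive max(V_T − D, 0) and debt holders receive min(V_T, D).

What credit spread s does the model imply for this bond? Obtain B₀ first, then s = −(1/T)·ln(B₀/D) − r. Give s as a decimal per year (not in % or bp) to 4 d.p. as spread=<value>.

spread=0.0417

d₁ = [ln(V₀/D) + (r + σ²/2)T] / (σ√T)
   = [ln(355.8688/332.2580) + (0.0579 + 0.5·0.4190²)·9.3033] / (0.4190·√9.3033)
   = [0.068650 + 1.355309] / 1.278005 = 1.114205
d₂ = d₁ − σ√T = 1.114205 − 1.278005 = -0.163800
N(d₁) = 0.867404,  N(d₂) = 0.434944,  e^(−rT) = 0.583529
E₀ = V₀·N(d₁) − D·e^(−rT)·N(d₂)
   = 355.8688·0.867404 − 332.2580·0.583529·0.434944 = 224.354198
B₀ = V₀ − E₀ = 355.8688 − 224.354198 = 131.514602
spread = −(1/T)·ln(B₀/D) − r = −(1/9.3033)·ln(131.514602/332.2580) − 0.0579 = 0.04171991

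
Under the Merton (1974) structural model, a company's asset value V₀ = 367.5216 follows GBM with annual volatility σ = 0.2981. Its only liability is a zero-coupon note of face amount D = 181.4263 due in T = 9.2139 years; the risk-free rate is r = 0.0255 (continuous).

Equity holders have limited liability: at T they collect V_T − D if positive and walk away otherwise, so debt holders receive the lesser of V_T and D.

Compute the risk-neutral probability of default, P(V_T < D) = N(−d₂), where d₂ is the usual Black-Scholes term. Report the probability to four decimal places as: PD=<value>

PD=0.2785

d₁ = [ln(V₀/D) + (r + σ²/2)T] / (σ√T)
   = [ln(367.5216/181.4263) + (0.0255 + 0.5·0.2981²)·9.2139] / (0.2981·√9.2139)
   = [0.705933 + 0.644345] / 0.904865 = 1.492242
d₂ = d₁ − σ√T = 1.492242 − 0.904865 = 0.587377
risk-neutral PD = N(−d₂) = N(-0.587377) = 0.278475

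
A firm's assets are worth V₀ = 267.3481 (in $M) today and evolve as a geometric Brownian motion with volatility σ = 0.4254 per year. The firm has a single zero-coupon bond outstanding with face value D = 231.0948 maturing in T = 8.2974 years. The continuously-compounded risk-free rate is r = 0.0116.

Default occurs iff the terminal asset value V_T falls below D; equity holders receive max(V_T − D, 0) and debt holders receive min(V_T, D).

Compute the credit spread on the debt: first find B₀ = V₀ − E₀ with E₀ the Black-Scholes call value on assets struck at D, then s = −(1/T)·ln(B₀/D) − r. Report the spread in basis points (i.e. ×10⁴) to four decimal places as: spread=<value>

spread=605.4206

d₁ = [ln(V₀/D) + (r + σ²/2)T] / (σ√T)
   = [ln(267.3481/231.0948) + (0.0116 + 0.5·0.4254²)·8.2974] / (0.4254·√8.2974)
   = [0.145724 + 0.847020] / 1.225374 = 0.810156
d₂ = d₁ − σ√T = 0.810156 − 1.225374 = -0.415218
N(d₁) = 0.791075,  N(d₂) = 0.338991,  e^(−rT) = 0.908237
E₀ = V₀·N(d₁) − D·e^(−rT)·N(d₂)
   = 267.3481·0.791075 − 231.0948·0.908237·0.338991 = 140.341823
B₀ = V₀ − E₀ = 267.3481 − 140.341823 = 127.006277
spread = −(1/T)·ln(B₀/D) − r = −(1/8.2974)·ln(127.006277/231.0948) − 0.0116 = 0.06054206
in basis points: 0.06054206 × 10⁴ = 605.4206 bp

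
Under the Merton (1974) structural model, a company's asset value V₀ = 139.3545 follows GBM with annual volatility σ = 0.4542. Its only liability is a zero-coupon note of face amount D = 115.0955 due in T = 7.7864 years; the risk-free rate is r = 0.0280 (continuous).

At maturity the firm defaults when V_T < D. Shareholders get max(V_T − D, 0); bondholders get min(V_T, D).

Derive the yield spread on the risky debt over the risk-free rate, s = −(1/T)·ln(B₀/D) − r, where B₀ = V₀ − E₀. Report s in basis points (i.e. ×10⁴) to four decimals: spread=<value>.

d₁ = [ln(V₀/D) + (r + σ²/2)T] / (σ√T)
   = [ln(139.3545/115.0955) + (0.0280 + 0.5·0.4542²)·7.7864] / (0.4542·√7.7864)
   = [0.191259 + 1.021177] / 1.267405 = 0.956629
d₂ = d₁ − σ√T = 0.956629 − 1.267405 = -0.310777
N(d₁) = 0.830623,  N(d₂) = 0.377985,  e^(−rT) = 0.804110
E₀ = V₀·N(d₁) − D·e^(−rT)·N(d₂)
   = 139.3545·0.830623 − 115.0955·0.804110·0.377985 = 80.768678
B₀ = V₀ − E₀ = 139.3545 − 80.768678 = 58.585822
spread = −(1/T)·ln(B₀/D) − r = −(1/7.7864)·ln(58.585822/115.0955) − 0.0280 = 0.05872422
in basis points: 0.05872422 × 10⁴ = 587.2422 bp

spread=587.2422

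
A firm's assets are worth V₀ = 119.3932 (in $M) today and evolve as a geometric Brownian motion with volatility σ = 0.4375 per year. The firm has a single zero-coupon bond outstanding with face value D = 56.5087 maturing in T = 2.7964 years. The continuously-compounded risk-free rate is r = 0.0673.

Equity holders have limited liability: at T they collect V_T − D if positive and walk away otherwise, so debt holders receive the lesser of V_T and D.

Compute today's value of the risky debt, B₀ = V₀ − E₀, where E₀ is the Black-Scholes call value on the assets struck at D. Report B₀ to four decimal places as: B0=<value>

B0=44.3317

d₁ = [ln(V₀/D) + (r + σ²/2)T] / (σ√T)
   = [ln(119.3932/56.5087) + (0.0673 + 0.5·0.4375²)·2.7964] / (0.4375·√2.7964)
   = [0.748028 + 0.455822] / 0.731607 = 1.645487
d₂ = d₁ − σ√T = 1.645487 − 0.731607 = 0.913880
N(d₁) = 0.950065,  N(d₂) = 0.819610,  e^(−rT) = 0.828451
E₀ = V₀·N(d₁) − D·e^(−rT)·N(d₂)
   = 119.3932·0.950065 − 56.5087·0.828451·0.819610 = 75.061548
B₀ = V₀ − E₀ = 119.3932 − 75.061548 = 44.331652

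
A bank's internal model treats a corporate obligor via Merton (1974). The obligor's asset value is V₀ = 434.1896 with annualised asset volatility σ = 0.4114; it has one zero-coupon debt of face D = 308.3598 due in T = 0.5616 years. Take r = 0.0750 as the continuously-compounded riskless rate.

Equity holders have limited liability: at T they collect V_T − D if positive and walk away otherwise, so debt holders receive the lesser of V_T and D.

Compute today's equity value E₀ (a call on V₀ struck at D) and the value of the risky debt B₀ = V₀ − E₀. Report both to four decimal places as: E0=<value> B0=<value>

E0=144.1302 B0=290.0594

d₁ = [ln(V₀/D) + (r + σ²/2)T] / (σ√T)
   = [ln(434.1896/308.3598) + (0.0750 + 0.5·0.4114²)·0.5616] / (0.4114·√0.5616)
   = [0.342214 + 0.089645] / 0.308303 = 1.400763
d₂ = d₁ − σ√T = 1.400763 − 0.308303 = 1.092460
N(d₁) = 0.919357,  N(d₂) = 0.862684,  e^(−rT) = 0.958755
E₀ = V₀·N(d₁) − D·e^(−rT)·N(d₂)
   = 434.1896·0.919357 − 308.3598·0.958755·0.862684 = 144.130207
B₀ = V₀ − E₀ = 434.1896 − 144.130207 = 290.059393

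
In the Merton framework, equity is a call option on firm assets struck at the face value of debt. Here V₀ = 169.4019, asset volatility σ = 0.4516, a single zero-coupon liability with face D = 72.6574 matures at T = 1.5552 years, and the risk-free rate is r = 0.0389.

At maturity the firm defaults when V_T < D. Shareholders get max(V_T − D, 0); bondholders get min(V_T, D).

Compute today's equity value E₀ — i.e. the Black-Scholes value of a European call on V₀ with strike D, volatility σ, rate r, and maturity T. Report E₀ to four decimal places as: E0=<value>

d₁ = [ln(V₀/D) + (r + σ²/2)T] / (σ√T)
   = [ln(169.4019/72.6574) + (0.0389 + 0.5·0.4516²)·1.5552] / (0.4516·√1.5552)
   = [0.846519 + 0.219083] / 0.563180 = 1.892117
d₂ = d₁ − σ√T = 1.892117 − 0.563180 = 1.328937
N(d₁) = 0.970762,  N(d₂) = 0.908066,  e^(−rT) = 0.941296
E₀ = V₀·N(d₁) − D·e^(−rT)·N(d₂)
   = 169.4019·0.970762 − 72.6574·0.941296·0.908066 = 102.344421

E0=102.3444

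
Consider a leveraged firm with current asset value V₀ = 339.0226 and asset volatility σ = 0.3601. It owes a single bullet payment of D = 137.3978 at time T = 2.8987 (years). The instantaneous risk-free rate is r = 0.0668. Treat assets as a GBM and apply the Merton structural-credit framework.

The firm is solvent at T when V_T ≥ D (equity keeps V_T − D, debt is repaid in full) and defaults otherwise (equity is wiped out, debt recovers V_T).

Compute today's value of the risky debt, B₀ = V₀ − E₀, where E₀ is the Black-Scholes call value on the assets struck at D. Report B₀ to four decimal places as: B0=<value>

d₁ = [ln(V₀/D) + (r + σ²/2)T] / (σ√T)
   = [ln(339.0226/137.3978) + (0.0668 + 0.5·0.3601²)·2.8987] / (0.3601·√2.8987)
   = [0.903186 + 0.381573] / 0.613091 = 2.095546
d₂ = d₁ − σ√T = 2.095546 − 0.613091 = 1.482455
N(d₁) = 0.981939,  N(d₂) = 0.930890,  e^(−rT) = 0.823960
E₀ = V₀·N(d₁) − D·e^(−rT)·N(d₂)
   = 339.0226·0.981939 − 137.3978·0.823960·0.930890 = 227.513043
B₀ = V₀ − E₀ = 339.0226 − 227.513043 = 111.509557

B0=111.5096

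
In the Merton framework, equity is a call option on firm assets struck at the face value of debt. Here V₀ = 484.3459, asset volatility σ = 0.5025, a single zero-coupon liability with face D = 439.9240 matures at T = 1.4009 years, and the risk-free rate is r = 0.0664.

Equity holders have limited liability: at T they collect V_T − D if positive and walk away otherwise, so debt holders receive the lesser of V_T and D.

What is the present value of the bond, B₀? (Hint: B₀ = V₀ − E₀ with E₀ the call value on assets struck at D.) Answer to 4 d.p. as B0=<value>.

d₁ = [ln(V₀/D) + (r + σ²/2)T] / (σ√T)
   = [ln(484.3459/439.9240) + (0.0664 + 0.5·0.5025²)·1.4009] / (0.5025·√1.4009)
   = [0.096197 + 0.269888] / 0.594757 = 0.615520
d₂ = d₁ − σ√T = 0.615520 − 0.594757 = 0.020763
N(d₁) = 0.730894,  N(d₂) = 0.508283,  e^(−rT) = 0.911175
E₀ = V₀·N(d₁) − D·e^(−rT)·N(d₂)
   = 484.3459·0.730894 − 439.9240·0.911175·0.508283 = 150.261616
B₀ = V₀ − E₀ = 484.3459 − 150.261616 = 334.084284

B0=334.0843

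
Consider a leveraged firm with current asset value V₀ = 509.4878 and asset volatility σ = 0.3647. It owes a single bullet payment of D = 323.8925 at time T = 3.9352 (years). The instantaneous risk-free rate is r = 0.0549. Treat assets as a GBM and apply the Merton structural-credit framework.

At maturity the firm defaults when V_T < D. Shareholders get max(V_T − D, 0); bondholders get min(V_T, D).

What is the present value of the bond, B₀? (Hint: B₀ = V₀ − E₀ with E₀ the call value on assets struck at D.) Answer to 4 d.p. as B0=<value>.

d₁ = [ln(V₀/D) + (r + σ²/2)T] / (σ√T)
   = [ln(509.4878/323.8925) + (0.0549 + 0.5·0.3647²)·3.9352] / (0.3647·√3.9352)
   = [0.452994 + 0.477745] / 0.723468 = 1.286498
d₂ = d₁ − σ√T = 1.286498 − 0.723468 = 0.563030
N(d₁) = 0.900865,  N(d₂) = 0.713293,  e^(−rT) = 0.805701
E₀ = V₀·N(d₁) − D·e^(−rT)·N(d₂)
   = 509.4878·0.900865 − 323.8925·0.805701·0.713293 = 272.838614
B₀ = V₀ − E₀ = 509.4878 − 272.838614 = 236.649186

B0=236.6492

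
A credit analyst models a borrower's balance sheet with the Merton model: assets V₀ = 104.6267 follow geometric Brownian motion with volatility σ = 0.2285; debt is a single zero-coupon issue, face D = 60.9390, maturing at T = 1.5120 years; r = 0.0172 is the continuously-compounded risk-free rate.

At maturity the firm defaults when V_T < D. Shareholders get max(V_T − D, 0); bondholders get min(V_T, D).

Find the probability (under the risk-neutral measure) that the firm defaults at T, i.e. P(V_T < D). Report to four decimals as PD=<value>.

PD=0.0303

d₁ = [ln(V₀/D) + (r + σ²/2)T] / (σ√T)
   = [ln(104.6267/60.9390) + (0.0172 + 0.5·0.2285²)·1.5120] / (0.2285·√1.5120)
   = [0.540525 + 0.065479] / 0.280971 = 2.156818
d₂ = d₁ − σ√T = 2.156818 − 0.280971 = 1.875847
risk-neutral PD = N(−d₂) = N(-1.875847) = 0.030338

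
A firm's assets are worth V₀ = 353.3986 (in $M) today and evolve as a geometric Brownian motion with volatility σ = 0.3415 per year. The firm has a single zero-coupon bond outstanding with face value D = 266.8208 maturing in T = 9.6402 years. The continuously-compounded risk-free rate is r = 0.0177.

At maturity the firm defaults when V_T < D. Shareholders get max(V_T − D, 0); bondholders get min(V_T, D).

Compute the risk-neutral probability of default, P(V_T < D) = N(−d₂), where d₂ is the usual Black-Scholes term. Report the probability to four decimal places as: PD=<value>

PD=0.5415

d₁ = [ln(V₀/D) + (r + σ²/2)T] / (σ√T)
   = [ln(353.3986/266.8208) + (0.0177 + 0.5·0.3415²)·9.6402] / (0.3415·√9.6402)
   = [0.281019 + 0.732762] / 1.060312 = 0.956116
d₂ = d₁ − σ√T = 0.956116 − 1.060312 = -0.104196
risk-neutral PD = N(−d₂) = N(0.104196) = 0.541493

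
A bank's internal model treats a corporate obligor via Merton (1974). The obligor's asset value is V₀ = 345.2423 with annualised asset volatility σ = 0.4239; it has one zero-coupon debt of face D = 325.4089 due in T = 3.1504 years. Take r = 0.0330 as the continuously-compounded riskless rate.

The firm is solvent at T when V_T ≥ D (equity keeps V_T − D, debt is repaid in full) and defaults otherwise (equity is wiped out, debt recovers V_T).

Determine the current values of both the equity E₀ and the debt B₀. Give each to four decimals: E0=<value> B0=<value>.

d₁ = [ln(V₀/D) + (r + σ²/2)T] / (σ√T)
   = [ln(345.2423/325.4089) + (0.0330 + 0.5·0.4239²)·3.1504] / (0.4239·√3.1504)
   = [0.059164 + 0.387013] / 0.752396 = 0.593008
d₂ = d₁ − σ√T = 0.593008 − 0.752396 = -0.159387
N(d₁) = 0.723412,  N(d₂) = 0.436682,  e^(−rT) = 0.901258
E₀ = V₀·N(d₁) − D·e^(−rT)·N(d₂)
   = 345.2423·0.723412 − 325.4089·0.901258·0.436682 = 121.683517
B₀ = V₀ − E₀ = 345.2423 − 121.683517 = 223.558783

E0=121.6835 B0=223.5588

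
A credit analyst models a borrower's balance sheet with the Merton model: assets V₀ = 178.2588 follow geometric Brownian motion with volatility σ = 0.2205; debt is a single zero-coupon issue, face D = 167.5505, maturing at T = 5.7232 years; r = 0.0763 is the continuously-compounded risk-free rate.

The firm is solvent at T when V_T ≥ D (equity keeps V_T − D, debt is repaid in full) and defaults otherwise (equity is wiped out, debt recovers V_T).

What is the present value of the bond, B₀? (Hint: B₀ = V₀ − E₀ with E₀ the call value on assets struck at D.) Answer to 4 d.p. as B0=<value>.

B0=101.6433

d₁ = [ln(V₀/D) + (r + σ²/2)T] / (σ√T)
   = [ln(178.2588/167.5505) + (0.0763 + 0.5·0.2205²)·5.7232] / (0.2205·√5.7232)
   = [0.061952 + 0.575812] / 0.527507 = 1.209015
d₂ = d₁ − σ√T = 1.209015 − 0.527507 = 0.681508
N(d₁) = 0.886671,  N(d₂) = 0.752225,  e^(−rT) = 0.646178
E₀ = V₀·N(d₁) − D·e^(−rT)·N(d₂)
   = 178.2588·0.886671 − 167.5505·0.646178·0.752225 = 76.615499
B₀ = V₀ − E₀ = 178.2588 − 76.615499 = 101.643301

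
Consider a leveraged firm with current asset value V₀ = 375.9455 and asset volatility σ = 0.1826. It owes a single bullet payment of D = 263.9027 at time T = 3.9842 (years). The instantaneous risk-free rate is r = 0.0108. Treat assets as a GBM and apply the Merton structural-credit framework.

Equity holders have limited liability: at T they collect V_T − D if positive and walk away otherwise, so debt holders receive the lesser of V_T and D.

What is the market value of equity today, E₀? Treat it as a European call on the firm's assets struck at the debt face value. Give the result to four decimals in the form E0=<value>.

E0=130.9529

d₁ = [ln(V₀/D) + (r + σ²/2)T] / (σ√T)
   = [ln(375.9455/263.9027) + (0.0108 + 0.5·0.1826²)·3.9842] / (0.1826·√3.9842)
   = [0.353864 + 0.109451] / 0.364478 = 1.271175
d₂ = d₁ − σ√T = 1.271175 − 0.364478 = 0.906697
N(d₁) = 0.898167,  N(d₂) = 0.817716,  e^(−rT) = 0.957883
E₀ = V₀·N(d₁) − D·e^(−rT)·N(d₂)
   = 375.9455·0.898167 − 263.9027·0.957883·0.817716 = 130.952872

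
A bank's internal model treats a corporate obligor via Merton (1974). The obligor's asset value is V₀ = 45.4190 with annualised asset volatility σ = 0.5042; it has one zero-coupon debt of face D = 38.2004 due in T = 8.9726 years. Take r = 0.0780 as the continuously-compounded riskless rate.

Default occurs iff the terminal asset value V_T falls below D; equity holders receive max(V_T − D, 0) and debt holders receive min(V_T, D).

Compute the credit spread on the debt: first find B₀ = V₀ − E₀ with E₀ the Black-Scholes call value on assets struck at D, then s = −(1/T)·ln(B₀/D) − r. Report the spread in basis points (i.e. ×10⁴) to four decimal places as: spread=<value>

d₁ = [ln(V₀/D) + (r + σ²/2)T] / (σ√T)
   = [ln(45.4190/38.2004) + (0.0780 + 0.5·0.5042²)·8.9726] / (0.5042·√8.9726)
   = [0.173085 + 1.840359] / 1.510296 = 1.333145
d₂ = d₁ − σ√T = 1.333145 − 1.510296 = -0.177150
N(d₁) = 0.908758,  N(d₂) = 0.429695,  e^(−rT) = 0.496653
E₀ = V₀·N(d₁) − D·e^(−rT)·N(d₂)
   = 45.4190·0.908758 − 38.2004·0.496653·0.429695 = 33.122546
B₀ = V₀ − E₀ = 45.4190 − 33.122546 = 12.296454
spread = −(1/T)·ln(B₀/D) − r = −(1/8.9726)·ln(12.296454/38.2004) − 0.0780 = 0.04833296
in basis points: 0.04833296 × 10⁴ = 483.3296 bp

spread=483.3296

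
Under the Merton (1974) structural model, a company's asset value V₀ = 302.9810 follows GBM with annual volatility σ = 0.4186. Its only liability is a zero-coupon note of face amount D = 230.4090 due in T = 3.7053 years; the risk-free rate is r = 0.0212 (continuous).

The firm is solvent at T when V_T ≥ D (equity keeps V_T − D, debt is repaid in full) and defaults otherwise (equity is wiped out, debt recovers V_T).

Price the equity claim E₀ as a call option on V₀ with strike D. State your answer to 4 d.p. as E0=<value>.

d₁ = [ln(V₀/D) + (r + σ²/2)T] / (σ√T)
   = [ln(302.9810/230.4090) + (0.0212 + 0.5·0.4186²)·3.7053] / (0.4186·√3.7053)
   = [0.273814 + 0.403185] / 0.805770 = 0.840189
d₂ = d₁ − σ√T = 0.840189 − 0.805770 = 0.034419
N(d₁) = 0.799599,  N(d₂) = 0.513729,  e^(−rT) = 0.924454
E₀ = V₀·N(d₁) − D·e^(−rT)·N(d₂)
   = 302.9810·0.799599 − 230.4090·0.924454·0.513729 = 132.837790

E0=132.8378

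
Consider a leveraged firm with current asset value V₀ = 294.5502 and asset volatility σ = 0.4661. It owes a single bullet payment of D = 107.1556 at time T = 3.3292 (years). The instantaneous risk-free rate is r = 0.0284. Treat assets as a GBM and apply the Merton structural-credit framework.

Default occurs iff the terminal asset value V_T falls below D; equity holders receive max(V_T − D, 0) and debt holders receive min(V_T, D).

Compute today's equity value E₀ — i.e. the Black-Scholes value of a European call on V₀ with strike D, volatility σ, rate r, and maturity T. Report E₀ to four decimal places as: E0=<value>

d₁ = [ln(V₀/D) + (r + σ²/2)T] / (σ√T)
   = [ln(294.5502/107.1556) + (0.0284 + 0.5·0.4661²)·3.3292] / (0.4661·√3.3292)
   = [1.011167 + 0.456182] / 0.850451 = 1.725379
d₂ = d₁ − σ√T = 1.725379 − 0.850451 = 0.874929
N(d₁) = 0.957770,  N(d₂) = 0.809194,  e^(−rT) = 0.909783
E₀ = V₀·N(d₁) − D·e^(−rT)·N(d₂)
   = 294.5502·0.957770 − 107.1556·0.909783·0.809194 = 203.224530

E0=203.2245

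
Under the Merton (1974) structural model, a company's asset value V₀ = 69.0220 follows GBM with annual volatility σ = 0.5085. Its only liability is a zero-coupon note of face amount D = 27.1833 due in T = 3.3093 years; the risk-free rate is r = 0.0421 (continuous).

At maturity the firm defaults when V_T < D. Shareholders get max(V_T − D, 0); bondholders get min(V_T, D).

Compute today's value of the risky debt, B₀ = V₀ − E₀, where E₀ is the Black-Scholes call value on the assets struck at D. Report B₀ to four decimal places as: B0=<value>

d₁ = [ln(V₀/D) + (r + σ²/2)T] / (σ√T)
   = [ln(69.0220/27.1833) + (0.0421 + 0.5·0.5085²)·3.3093] / (0.5085·√3.3093)
   = [0.931822 + 0.567168] / 0.925037 = 1.620466
d₂ = d₁ − σ√T = 1.620466 − 0.925037 = 0.695429
N(d₁) = 0.947434,  N(d₂) = 0.756607,  e^(−rT) = 0.869948
E₀ = V₀·N(d₁) − D·e^(−rT)·N(d₂)
   = 69.0220·0.947434 − 27.1833·0.869948·0.756607 = 47.501495
B₀ = V₀ − E₀ = 69.0220 − 47.501495 = 21.520505

B0=21.5205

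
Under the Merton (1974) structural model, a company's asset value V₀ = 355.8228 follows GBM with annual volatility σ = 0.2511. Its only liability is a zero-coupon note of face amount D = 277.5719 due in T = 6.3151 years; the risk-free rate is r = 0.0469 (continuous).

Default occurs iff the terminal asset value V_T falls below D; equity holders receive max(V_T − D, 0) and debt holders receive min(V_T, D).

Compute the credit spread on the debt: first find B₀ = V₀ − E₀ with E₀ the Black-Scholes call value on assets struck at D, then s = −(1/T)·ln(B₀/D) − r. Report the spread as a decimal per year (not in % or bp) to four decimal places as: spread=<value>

spread=0.0143

d₁ = [ln(V₀/D) + (r + σ²/2)T] / (σ√T)
   = [ln(355.8228/277.5719) + (0.0469 + 0.5·0.2511²)·6.3151] / (0.2511·√6.3151)
   = [0.248353 + 0.495266] / 0.631011 = 1.178456
d₂ = d₁ − σ√T = 1.178456 − 0.631011 = 0.547445
N(d₁) = 0.880693,  N(d₂) = 0.707963,  e^(−rT) = 0.743655
E₀ = V₀·N(d₁) − D·e^(−rT)·N(d₂)
   = 355.8228·0.880693 − 277.5719·0.743655·0.707963 = 167.234289
B₀ = V₀ − E₀ = 355.8228 − 167.234289 = 188.588511
spread = −(1/T)·ln(B₀/D) − r = −(1/6.3151)·ln(188.588511/277.5719) − 0.0469 = 0.01430450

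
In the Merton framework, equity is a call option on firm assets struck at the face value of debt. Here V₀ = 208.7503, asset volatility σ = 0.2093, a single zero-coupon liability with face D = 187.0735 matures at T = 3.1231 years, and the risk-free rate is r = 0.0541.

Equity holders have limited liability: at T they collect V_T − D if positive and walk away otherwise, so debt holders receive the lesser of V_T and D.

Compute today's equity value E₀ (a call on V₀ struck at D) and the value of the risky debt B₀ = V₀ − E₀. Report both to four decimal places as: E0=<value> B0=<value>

d₁ = [ln(V₀/D) + (r + σ²/2)T] / (σ√T)
   = [ln(208.7503/187.0735) + (0.0541 + 0.5·0.2093²)·3.1231] / (0.2093·√3.1231)
   = [0.109637 + 0.237366] / 0.369881 = 0.938147
d₂ = d₁ − σ√T = 0.938147 − 0.369881 = 0.568266
N(d₁) = 0.825916,  N(d₂) = 0.715073,  e^(−rT) = 0.844543
E₀ = V₀·N(d₁) − D·e^(−rT)·N(d₂)
   = 208.7503·0.825916 − 187.0735·0.844543·0.715073 = 59.434629
B₀ = V₀ − E₀ = 208.7503 − 59.434629 = 149.315671

E0=59.4346 B0=149.3157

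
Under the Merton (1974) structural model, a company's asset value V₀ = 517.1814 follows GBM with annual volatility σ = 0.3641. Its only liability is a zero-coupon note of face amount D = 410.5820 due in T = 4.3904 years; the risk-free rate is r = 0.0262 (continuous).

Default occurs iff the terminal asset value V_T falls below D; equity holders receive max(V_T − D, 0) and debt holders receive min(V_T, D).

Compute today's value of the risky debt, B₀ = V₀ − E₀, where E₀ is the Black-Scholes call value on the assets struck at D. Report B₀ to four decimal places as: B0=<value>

B0=297.8981

d₁ = [ln(V₀/D) + (r + σ²/2)T] / (σ√T)
   = [ln(517.1814/410.5820) + (0.0262 + 0.5·0.3641²)·4.3904] / (0.3641·√4.3904)
   = [0.230818 + 0.406044] / 0.762909 = 0.834781
d₂ = d₁ − σ√T = 0.834781 − 0.762909 = 0.071872
N(d₁) = 0.798079,  N(d₂) = 0.528648,  e^(−rT) = 0.891341
E₀ = V₀·N(d₁) − D·e^(−rT)·N(d₂)
   = 517.1814·0.798079 − 410.5820·0.891341·0.528648 = 219.283321
B₀ = V₀ − E₀ = 517.1814 − 219.283321 = 297.898079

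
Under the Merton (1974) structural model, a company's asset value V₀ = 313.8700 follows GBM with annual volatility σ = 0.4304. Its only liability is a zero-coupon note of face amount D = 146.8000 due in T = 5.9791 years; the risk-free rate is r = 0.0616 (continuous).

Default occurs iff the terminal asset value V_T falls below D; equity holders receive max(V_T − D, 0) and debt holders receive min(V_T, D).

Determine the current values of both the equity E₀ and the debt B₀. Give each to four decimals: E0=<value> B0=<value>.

E0=224.7570 B0=89.1130

d₁ = [ln(V₀/D) + (r + σ²/2)T] / (σ√T)
   = [ln(313.8700/146.8000) + (0.0616 + 0.5·0.4304²)·5.9791] / (0.4304·√5.9791)
   = [0.759908 + 0.922109] / 1.052423 = 1.598233
d₂ = d₁ − σ√T = 1.598233 − 1.052423 = 0.545811
N(d₁) = 0.945004,  N(d₂) = 0.707402,  e^(−rT) = 0.691901
E₀ = V₀·N(d₁) − D·e^(−rT)·N(d₂)
   = 313.8700·0.945004 − 146.8000·0.691901·0.707402 = 224.756992
B₀ = V₀ − E₀ = 313.8700 − 224.756992 = 89.113008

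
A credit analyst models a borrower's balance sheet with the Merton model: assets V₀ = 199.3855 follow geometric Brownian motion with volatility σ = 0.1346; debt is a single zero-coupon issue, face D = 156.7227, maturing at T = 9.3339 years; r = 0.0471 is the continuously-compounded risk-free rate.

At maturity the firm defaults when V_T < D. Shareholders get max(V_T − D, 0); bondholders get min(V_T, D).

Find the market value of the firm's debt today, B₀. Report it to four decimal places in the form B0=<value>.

B0=99.8004

d₁ = [ln(V₀/D) + (r + σ²/2)T] / (σ√T)
   = [ln(199.3855/156.7227) + (0.0471 + 0.5·0.1346²)·9.3339] / (0.1346·√9.3339)
   = [0.240762 + 0.524179] / 0.411222 = 1.860164
d₂ = d₁ − σ√T = 1.860164 − 0.411222 = 1.448941
N(d₁) = 0.968569,  N(d₂) = 0.926323,  e^(−rT) = 0.644277
E₀ = V₀·N(d₁) − D·e^(−rT)·N(d₂)
   = 199.3855·0.968569 − 156.7227·0.644277·0.926323 = 99.585135
B₀ = V₀ − E₀ = 199.3855 − 99.585135 = 99.800365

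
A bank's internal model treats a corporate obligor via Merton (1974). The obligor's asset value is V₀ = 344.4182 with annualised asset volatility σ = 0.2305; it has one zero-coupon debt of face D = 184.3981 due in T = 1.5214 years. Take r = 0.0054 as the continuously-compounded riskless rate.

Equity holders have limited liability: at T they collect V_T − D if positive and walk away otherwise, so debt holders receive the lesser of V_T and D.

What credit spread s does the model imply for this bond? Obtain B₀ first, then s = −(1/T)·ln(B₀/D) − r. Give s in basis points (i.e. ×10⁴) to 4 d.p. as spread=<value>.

spread=11.5395

d₁ = [ln(V₀/D) + (r + σ²/2)T] / (σ√T)
   = [ln(344.4182/184.3981) + (0.0054 + 0.5·0.2305²)·1.5214] / (0.2305·√1.5214)
   = [0.624760 + 0.048632] / 0.284310 = 2.368508
d₂ = d₁ − σ√T = 2.368508 − 0.284310 = 2.084198
N(d₁) = 0.991070,  N(d₂) = 0.981429,  e^(−rT) = 0.991818
E₀ = V₀·N(d₁) − D·e^(−rT)·N(d₂)
   = 344.4182·0.991070 − 184.3981·0.991818·0.981429 = 161.849630
B₀ = V₀ − E₀ = 344.4182 − 161.849630 = 182.568570
spread = −(1/T)·ln(B₀/D) − r = −(1/1.5214)·ln(182.568570/184.3981) − 0.0054 = 0.00115395
in basis points: 0.00115395 × 10⁴ = 11.5395 bp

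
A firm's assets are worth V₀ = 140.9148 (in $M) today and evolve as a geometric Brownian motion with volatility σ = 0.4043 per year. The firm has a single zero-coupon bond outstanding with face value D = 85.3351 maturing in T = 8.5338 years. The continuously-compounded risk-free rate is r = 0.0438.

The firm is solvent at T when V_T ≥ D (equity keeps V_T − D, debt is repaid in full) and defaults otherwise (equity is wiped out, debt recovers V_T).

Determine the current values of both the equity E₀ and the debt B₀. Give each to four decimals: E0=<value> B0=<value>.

d₁ = [ln(V₀/D) + (r + σ²/2)T] / (σ√T)
   = [ln(140.9148/85.3351) + (0.0438 + 0.5·0.4043²)·8.5338] / (0.4043·√8.5338)
   = [0.501570 + 1.071241] / 1.181068 = 1.331685
d₂ = d₁ − σ√T = 1.331685 − 1.181068 = 0.150617
N(d₁) = 0.908518,  N(d₂) = 0.559861,  e^(−rT) = 0.688128
E₀ = V₀·N(d₁) − D·e^(−rT)·N(d₂)
   = 140.9148·0.908518 − 85.3351·0.688128·0.559861 = 95.147791
B₀ = V₀ − E₀ = 140.9148 − 95.147791 = 45.767009

E0=95.1478 B0=45.7670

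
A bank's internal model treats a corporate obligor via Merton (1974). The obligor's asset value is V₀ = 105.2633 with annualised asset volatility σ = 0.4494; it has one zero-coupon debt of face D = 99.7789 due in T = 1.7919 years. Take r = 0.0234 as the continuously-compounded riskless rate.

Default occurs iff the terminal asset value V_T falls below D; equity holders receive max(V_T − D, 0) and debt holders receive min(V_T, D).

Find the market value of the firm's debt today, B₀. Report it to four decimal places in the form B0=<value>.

d₁ = [ln(V₀/D) + (r + σ²/2)T] / (σ√T)
   = [ln(105.2633/99.7789) + (0.0234 + 0.5·0.4494²)·1.7919] / (0.4494·√1.7919)
   = [0.053508 + 0.222877] / 0.601575 = 0.459435
d₂ = d₁ − σ√T = 0.459435 − 0.601575 = -0.142140
N(d₁) = 0.677039,  N(d₂) = 0.443485,  e^(−rT) = 0.958936
E₀ = V₀·N(d₁) − D·e^(−rT)·N(d₂)
   = 105.2633·0.677039 − 99.7789·0.958936·0.443485 = 28.834040
B₀ = V₀ − E₀ = 105.2633 − 28.834040 = 76.429260

B0=76.4293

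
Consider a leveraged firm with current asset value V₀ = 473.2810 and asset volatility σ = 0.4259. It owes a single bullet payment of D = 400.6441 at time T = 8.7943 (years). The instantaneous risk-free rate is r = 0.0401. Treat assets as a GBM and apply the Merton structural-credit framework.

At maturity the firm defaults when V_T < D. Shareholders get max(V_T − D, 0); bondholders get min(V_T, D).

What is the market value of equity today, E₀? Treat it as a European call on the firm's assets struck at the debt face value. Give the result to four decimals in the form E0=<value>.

E0=286.7376

d₁ = [ln(V₀/D) + (r + σ²/2)T] / (σ√T)
   = [ln(473.2810/400.6441) + (0.0401 + 0.5·0.4259²)·8.7943] / (0.4259·√8.7943)
   = [0.166616 + 1.150254] / 1.263014 = 1.042640
d₂ = d₁ − σ√T = 1.042640 − 1.263014 = -0.220374
N(d₁) = 0.851443,  N(d₂) = 0.412790,  e^(−rT) = 0.702822
E₀ = V₀·N(d₁) − D·e^(−rT)·N(d₂)
   = 473.2810·0.851443 − 400.6441·0.702822·0.412790 = 286.737552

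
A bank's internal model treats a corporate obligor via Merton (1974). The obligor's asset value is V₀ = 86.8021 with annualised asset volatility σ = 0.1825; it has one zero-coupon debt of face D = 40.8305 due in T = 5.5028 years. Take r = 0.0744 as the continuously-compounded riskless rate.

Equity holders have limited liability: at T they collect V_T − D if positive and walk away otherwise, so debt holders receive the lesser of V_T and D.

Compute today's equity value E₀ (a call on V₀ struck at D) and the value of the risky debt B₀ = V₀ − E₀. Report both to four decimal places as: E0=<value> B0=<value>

E0=59.7092 B0=27.0929

d₁ = [ln(V₀/D) + (r + σ²/2)T] / (σ√T)
   = [ln(86.8021/40.8305) + (0.0744 + 0.5·0.1825²)·5.5028] / (0.1825·√5.5028)
   = [0.754201 + 0.501047] / 0.428109 = 2.932075
d₂ = d₁ − σ√T = 2.932075 − 0.428109 = 2.503965
N(d₁) = 0.998316,  N(d₂) = 0.993859,  e^(−rT) = 0.664043
E₀ = V₀·N(d₁) − D·e^(−rT)·N(d₂)
   = 86.8021·0.998316 − 40.8305·0.664043·0.993859 = 59.709246
B₀ = V₀ − E₀ = 86.8021 − 59.709246 = 27.092854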